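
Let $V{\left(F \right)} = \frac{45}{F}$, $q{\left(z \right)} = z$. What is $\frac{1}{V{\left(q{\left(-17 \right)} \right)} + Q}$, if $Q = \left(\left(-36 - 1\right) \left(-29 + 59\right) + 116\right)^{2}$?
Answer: $\frac{17}{16796567} \approx 1.0121 \cdot 10^{-6}$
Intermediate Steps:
$Q = 988036$ ($Q = \left(\left(-37\right) 30 + 116\right)^{2} = \left(-1110 + 116\right)^{2} = \left(-994\right)^{2} = 988036$)
$\frac{1}{V{\left(q{\left(-17 \right)} \right)} + Q} = \frac{1}{\frac{45}{-17} + 988036} = \frac{1}{45 \left(- \frac{1}{17}\right) + 988036} = \frac{1}{- \frac{45}{17} + 988036} = \frac{1}{\frac{16796567}{17}} = \frac{17}{16796567}$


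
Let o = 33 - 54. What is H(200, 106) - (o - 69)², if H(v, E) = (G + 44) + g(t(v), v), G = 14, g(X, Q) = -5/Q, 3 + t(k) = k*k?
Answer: -321681/40 ≈ -8042.0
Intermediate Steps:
o = -21
t(k) = -3 + k² (t(k) = -3 + k*k = -3 + k²)
H(v, E) = 58 - 5/v (H(v, E) = (14 + 44) - 5/v = 58 - 5/v)
H(200, 106) - (o - 69)² = (58 - 5/200) - (-21 - 69)² = (58 - 5*1/200) - 1*(-90)² = (58 - 1/40) - 1*8100 = 2319/40 - 8100 = -321681/40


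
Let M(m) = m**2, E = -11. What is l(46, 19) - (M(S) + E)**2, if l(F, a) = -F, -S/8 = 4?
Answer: -1026215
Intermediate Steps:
S = -32 (S = -8*4 = -32)
l(46, 19) - (M(S) + E)**2 = -1*46 - ((-32)**2 - 11)**2 = -46 - (1024 - 11)**2 = -46 - 1*1013**2 = -46 - 1*1026169 = -46 - 1026169 = -1026215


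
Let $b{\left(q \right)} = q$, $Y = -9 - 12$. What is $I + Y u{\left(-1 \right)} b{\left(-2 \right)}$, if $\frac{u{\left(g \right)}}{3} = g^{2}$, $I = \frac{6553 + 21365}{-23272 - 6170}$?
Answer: $\frac{613629}{4907} \approx 125.05$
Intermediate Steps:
$Y = -21$
$I = - \frac{4653}{4907}$ ($I = \frac{27918}{-29442} = 27918 \left(- \frac{1}{29442}\right) = - \frac{4653}{4907} \approx -0.94824$)
$u{\left(g \right)} = 3 g^{2}$
$I + Y u{\left(-1 \right)} b{\left(-2 \right)} = - \frac{4653}{4907} + - 21 \cdot 3 \left(-1\right)^{2} \left(-2\right) = - \frac{4653}{4907} + - 21 \cdot 3 \cdot 1 \left(-2\right) = - \frac{4653}{4907} + \left(-21\right) 3 \left(-2\right) = - \frac{4653}{4907} - -126 = - \frac{4653}{4907} + 126 = \frac{613629}{4907}$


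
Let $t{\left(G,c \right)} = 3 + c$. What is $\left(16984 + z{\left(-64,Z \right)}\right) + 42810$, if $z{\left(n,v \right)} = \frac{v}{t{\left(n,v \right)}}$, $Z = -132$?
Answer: $\frac{2571186}{43} \approx 59795.0$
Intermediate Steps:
$z{\left(n,v \right)} = \frac{v}{3 + v}$
$\left(16984 + z{\left(-64,Z \right)}\right) + 42810 = \left(16984 - \frac{132}{3 - 132}\right) + 42810 = \left(16984 - \frac{132}{-129}\right) + 42810 = \left(16984 - - \frac{44}{43}\right) + 42810 = \left(16984 + \frac{44}{43}\right) + 42810 = \frac{730356}{43} + 42810 = \frac{2571186}{43}$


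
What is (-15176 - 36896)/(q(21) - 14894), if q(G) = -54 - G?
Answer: 52072/14969 ≈ 3.4787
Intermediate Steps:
(-15176 - 36896)/(q(21) - 14894) = (-15176 - 36896)/((-54 - 1*21) - 14894) = -52072/((-54 - 21) - 14894) = -52072/(-75 - 14894) = -52072/(-14969) = -52072*(-1/14969) = 52072/14969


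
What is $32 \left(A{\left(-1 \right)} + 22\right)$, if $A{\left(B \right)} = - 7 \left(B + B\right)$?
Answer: $1152$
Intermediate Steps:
$A{\left(B \right)} = - 14 B$ ($A{\left(B \right)} = - 7 \cdot 2 B = - 14 B$)
$32 \left(A{\left(-1 \right)} + 22\right) = 32 \left(\left(-14\right) \left(-1\right) + 22\right) = 32 \left(14 + 22\right) = 32 \cdot 36 = 1152$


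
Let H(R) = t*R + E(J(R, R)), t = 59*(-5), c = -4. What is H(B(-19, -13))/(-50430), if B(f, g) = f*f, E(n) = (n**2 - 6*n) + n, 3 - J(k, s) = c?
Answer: 106481/50430 ≈ 2.1115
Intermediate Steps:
J(k, s) = 7 (J(k, s) = 3 - 1*(-4) = 3 + 4 = 7)
E(n) = n**2 - 5*n
B(f, g) = f**2
t = -295
H(R) = 14 - 295*R (H(R) = -295*R + 7*(-5 + 7) = -295*R + 7*2 = -295*R + 14 = 14 - 295*R)
H(B(-19, -13))/(-50430) = (14 - 295*(-19)**2)/(-50430) = (14 - 295*361)*(-1/50430) = (14 - 106495)*(-1/50430) = -106481*(-1/50430) = 106481/50430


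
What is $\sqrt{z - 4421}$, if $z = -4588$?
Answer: $3 i \sqrt{1001} \approx 94.916 i$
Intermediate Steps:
$\sqrt{z - 4421} = \sqrt{-4588 - 4421} = \sqrt{-9009} = 3 i \sqrt{1001}$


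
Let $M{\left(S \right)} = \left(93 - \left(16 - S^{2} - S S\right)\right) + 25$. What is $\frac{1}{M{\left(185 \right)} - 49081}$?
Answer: $\frac{1}{19471} \approx 5.1358 \cdot 10^{-5}$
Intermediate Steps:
$M{\left(S \right)} = 102 + 2 S^{2}$ ($M{\left(S \right)} = \left(93 + \left(\left(S^{2} + S^{2}\right) - 16\right)\right) + 25 = \left(93 + \left(2 S^{2} - 16\right)\right) + 25 = \left(93 + \left(-16 + 2 S^{2}\right)\right) + 25 = \left(77 + 2 S^{2}\right) + 25 = 102 + 2 S^{2}$)
$\frac{1}{M{\left(185 \right)} - 49081} = \frac{1}{\left(102 + 2 \cdot 185^{2}\right) - 49081} = \frac{1}{\left(102 + 2 \cdot 34225\right) - 49081} = \frac{1}{\left(102 + 68450\right) - 49081} = \frac{1}{68552 - 49081} = \frac{1}{19471}$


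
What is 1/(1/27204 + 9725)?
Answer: 27204/264558901 ≈ 0.00010283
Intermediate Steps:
1/(1/27204 + 9725) = 1/(264558901/27204) = 27204/264558901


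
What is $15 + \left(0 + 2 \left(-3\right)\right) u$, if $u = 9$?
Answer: $-39$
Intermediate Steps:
$15 + \left(0 + 2 \left(-3\right)\right) u = 15 + \left(0 + 2 \left(-3\right)\right) 9 = 15 + \left(0 - 6\right) 9 = 15 - 54 = -39$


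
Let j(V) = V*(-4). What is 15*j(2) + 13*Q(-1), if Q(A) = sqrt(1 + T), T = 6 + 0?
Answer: -120 + 13*sqrt(7) ≈ -85.605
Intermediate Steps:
j(V) = -4*V
T = 6
Q(A) = sqrt(7) (Q(A) = sqrt(1 + 6) = sqrt(7))
15*j(2) + 13*Q(-1) = 15*(-4*2) + 13*sqrt(7) = 15*(-8) + 13*sqrt(7) = -120 + 13*sqrt(7)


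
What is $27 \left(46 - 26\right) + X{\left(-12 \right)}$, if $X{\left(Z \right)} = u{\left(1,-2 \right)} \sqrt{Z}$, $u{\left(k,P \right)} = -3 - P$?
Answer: $540 - 2 i \sqrt{3} \approx 540.0 - 3.4641 i$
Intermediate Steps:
$X{\left(Z \right)} = - \sqrt{Z}$ ($X{\left(Z \right)} = \left(-3 - -2\right) \sqrt{Z} = \left(-3 + 2\right) \sqrt{Z} = - \sqrt{Z}$)
$27 \left(46 - 26\right) + X{\left(-12 \right)} = 27 \left(46 - 26\right) - \sqrt{-12} = 27 \left(46 - 26\right) - 2 i \sqrt{3} = 27 \cdot 20 - 2 i \sqrt{3} = 540 - 2 i \sqrt{3}$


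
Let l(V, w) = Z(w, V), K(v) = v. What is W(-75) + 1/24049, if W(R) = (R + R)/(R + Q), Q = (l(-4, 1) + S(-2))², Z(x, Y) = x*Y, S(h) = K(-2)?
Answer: 1202463/312637 ≈ 3.8462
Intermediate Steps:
S(h) = -2
Z(x, Y) = Y*x
l(V, w) = V*w
Q = 36 (Q = (-4*1 - 2)² = (-4 - 2)² = (-6)² = 36)
W(R) = 2*R/(36 + R) (W(R) = (R + R)/(R + 36) = (2*R)/(36 + R) = 2*R/(36 + R))
W(-75) + 1/24049 = 2*(-75)/(36 - 75) + 1/24049 = 2*(-75)/(-39) + 1/24049 = 2*(-75)*(-1/39) + 1/24049 = 50/13 + 1/24049 = 1202463/312637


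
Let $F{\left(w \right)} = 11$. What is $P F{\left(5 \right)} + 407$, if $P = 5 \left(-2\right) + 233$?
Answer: $2860$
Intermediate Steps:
$P = 223$ ($P = -10 + 233 = 223$)
$P F{\left(5 \right)} + 407 = 223 \cdot 11 + 407 = 2453 + 407 = 2860$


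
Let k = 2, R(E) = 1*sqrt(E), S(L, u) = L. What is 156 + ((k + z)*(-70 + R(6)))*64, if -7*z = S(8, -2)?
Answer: -3684 + 384*sqrt(6)/7 ≈ -3549.6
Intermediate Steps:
z = -8/7 (z = -1/7*8 = -8/7 ≈ -1.1429)
R(E) = sqrt(E)
156 + ((k + z)*(-70 + R(6)))*64 = 156 + ((2 - 8/7)*(-70 + sqrt(6)))*64 = 156 + (6*(-70 + sqrt(6))/7)*64 = 156 + (-60 + 6*sqrt(6)/7)*64 = 156 + (-3840 + 384*sqrt(6)/7) = -3684 + 384*sqrt(6)/7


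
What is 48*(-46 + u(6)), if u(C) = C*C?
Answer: -480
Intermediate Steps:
u(C) = C**2
48*(-46 + u(6)) = 48*(-46 + 6**2) = 48*(-46 + 36) = 48*(-10) = -480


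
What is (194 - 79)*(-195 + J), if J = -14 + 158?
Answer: -5865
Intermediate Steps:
J = 144
(194 - 79)*(-195 + J) = (194 - 79)*(-195 + 144) = 115*(-51) = -5865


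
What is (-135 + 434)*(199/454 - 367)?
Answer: -49759281/454 ≈ -1.0960e+5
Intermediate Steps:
(-135 + 434)*(199/454 - 367) = 299*(199*(1/454) - 367) = 299*(199/454 - 367) = 299*(-166419/454) = -49759281/454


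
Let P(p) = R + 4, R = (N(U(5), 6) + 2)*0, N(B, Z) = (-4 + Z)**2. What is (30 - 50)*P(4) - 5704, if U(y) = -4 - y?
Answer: -5784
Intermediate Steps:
R = 0 (R = ((-4 + 6)**2 + 2)*0 = (2**2 + 2)*0 = (4 + 2)*0 = 6*0 = 0)
P(p) = 4 (P(p) = 0 + 4 = 4)
(30 - 50)*P(4) - 5704 = (30 - 50)*4 - 5704 = -20*4 - 5704 = -80 - 5704 = -5784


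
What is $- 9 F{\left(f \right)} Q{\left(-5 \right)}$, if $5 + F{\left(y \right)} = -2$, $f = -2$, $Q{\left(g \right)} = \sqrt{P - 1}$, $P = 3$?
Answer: $63 \sqrt{2} \approx 89.095$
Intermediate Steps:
$Q{\left(g \right)} = \sqrt{2}$ ($Q{\left(g \right)} = \sqrt{3 - 1} = \sqrt{2}$)
$F{\left(y \right)} = -7$ ($F{\left(y \right)} = -5 - 2 = -7$)
$- 9 F{\left(f \right)} Q{\left(-5 \right)} = \left(-9\right) \left(-7\right) \sqrt{2} = 63 \sqrt{2}$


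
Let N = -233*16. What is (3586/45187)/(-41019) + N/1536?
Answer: -4362341395/1797358112 ≈ -2.4271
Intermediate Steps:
N = -3728
(3586/45187)/(-41019) + N/1536 = (3586/45187)/(-41019) - 3728/1536 = (3586*(1/45187))*(-1/41019) - 3728*1/1536 = (3586/45187)*(-1/41019) - 233/96 = -326/168502323 - 233/96 = -4362341395/1797358112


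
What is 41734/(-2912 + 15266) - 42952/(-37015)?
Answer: 1037706509/228641655 ≈ 4.5386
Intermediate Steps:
41734/(-2912 + 15266) - 42952/(-37015) = 41734/12354 - 42952*(-1/37015) = 41734*(1/12354) + 42952/37015 = 20867/6177 + 42952/37015 = 1037706509/228641655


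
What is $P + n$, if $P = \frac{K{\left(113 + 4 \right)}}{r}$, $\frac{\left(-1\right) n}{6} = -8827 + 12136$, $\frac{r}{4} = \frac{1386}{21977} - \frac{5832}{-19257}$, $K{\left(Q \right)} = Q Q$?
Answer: $- \frac{240927052005}{22942232} \approx -10501.0$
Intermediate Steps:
$K{\left(Q \right)} = Q^{2}$
$r = \frac{206480088}{141070363}$ ($r = 4 \left(\frac{1386}{21977} - \frac{5832}{-19257}\right) = 4 \left(1386 \cdot \frac{1}{21977} - - \frac{1944}{6419}\right) = 4 \left(\frac{1386}{21977} + \frac{1944}{6419}\right) = 4 \cdot \frac{51620022}{141070363} = \frac{206480088}{141070363} \approx 1.4637$)
$n = -19854$ ($n = - 6 \left(-8827 + 12136\right) = \left(-6\right) 3309 = -19854$)
$P = \frac{214568022123}{22942232}$ ($P = \frac{\left(113 + 4\right)^{2}}{\frac{206480088}{141070363}} = 117^{2} \cdot \frac{141070363}{206480088} = 13689 \cdot \frac{141070363}{206480088} = \frac{214568022123}{22942232} \approx 9352.5$)
$P + n = \frac{214568022123}{22942232} - 19854 = - \frac{240927052005}{22942232}$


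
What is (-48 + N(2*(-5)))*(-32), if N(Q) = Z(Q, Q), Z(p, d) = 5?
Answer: 1376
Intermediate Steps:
N(Q) = 5
(-48 + N(2*(-5)))*(-32) = (-48 + 5)*(-32) = -43*(-32) = 1376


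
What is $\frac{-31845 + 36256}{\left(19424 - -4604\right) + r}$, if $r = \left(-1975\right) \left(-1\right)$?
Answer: $\frac{4411}{26003} \approx 0.16963$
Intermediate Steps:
$r = 1975$
$\frac{-31845 + 36256}{\left(19424 - -4604\right) + r} = \frac{-31845 + 36256}{\left(19424 - -4604\right) + 1975} = \frac{4411}{\left(19424 + 4604\right) + 1975} = \frac{4411}{24028 + 1975} = \frac{4411}{26003}$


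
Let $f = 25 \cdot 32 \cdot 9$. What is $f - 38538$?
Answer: $-31338$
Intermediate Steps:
$f = 7200$ ($f = 800 \cdot 9 = 7200$)
$f - 38538 = 7200 - 38538 = -31338$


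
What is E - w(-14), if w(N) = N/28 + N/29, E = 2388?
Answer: 138561/58 ≈ 2389.0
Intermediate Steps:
w(N) = 57*N/812 (w(N) = N*(1/28) + N*(1/29) = N/28 + N/29 = 57*N/812)
E - w(-14) = 2388 - 57*(-14)/812 = 2388 - 1*(-57/58) = 2388 + 57/58 = 138561/58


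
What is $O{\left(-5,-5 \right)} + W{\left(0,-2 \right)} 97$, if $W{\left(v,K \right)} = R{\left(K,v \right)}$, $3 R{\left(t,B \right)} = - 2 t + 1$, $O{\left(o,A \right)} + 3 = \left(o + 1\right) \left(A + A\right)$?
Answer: $\frac{596}{3} \approx 198.67$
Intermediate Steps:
$O{\left(o,A \right)} = -3 + 2 A \left(1 + o\right)$ ($O{\left(o,A \right)} = -3 + \left(o + 1\right) \left(A + A\right) = -3 + \left(1 + o\right) 2 A = -3 + 2 A \left(1 + o\right)$)
$R{\left(t,B \right)} = \frac{1}{3} - \frac{2 t}{3}$ ($R{\left(t,B \right)} = \frac{- 2 t + 1}{3} = \frac{1 - 2 t}{3} = \frac{1}{3} - \frac{2 t}{3}$)
$W{\left(v,K \right)} = \frac{1}{3} - \frac{2 K}{3}$
$O{\left(-5,-5 \right)} + W{\left(0,-2 \right)} 97 = \left(-3 + 2 \left(-5\right) + 2 \left(-5\right) \left(-5\right)\right) + \left(\frac{1}{3} - - \frac{4}{3}\right) 97 = \left(-3 - 10 + 50\right) + \left(\frac{1}{3} + \frac{4}{3}\right) 97 = 37 + \frac{5}{3} \cdot 97 = 37 + \frac{485}{3} = \frac{596}{3}$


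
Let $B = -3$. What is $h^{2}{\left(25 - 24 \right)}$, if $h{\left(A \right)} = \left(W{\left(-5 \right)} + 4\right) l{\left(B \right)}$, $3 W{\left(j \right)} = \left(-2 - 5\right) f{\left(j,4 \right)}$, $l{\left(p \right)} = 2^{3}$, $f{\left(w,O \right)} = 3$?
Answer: $576$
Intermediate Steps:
$l{\left(p \right)} = 8$
$W{\left(j \right)} = -7$ ($W{\left(j \right)} = \frac{\left(-2 - 5\right) 3}{3} = \frac{\left(-7\right) 3}{3} = \frac{1}{3} \left(-21\right) = -7$)
$h{\left(A \right)} = -24$ ($h{\left(A \right)} = \left(-7 + 4\right) 8 = \left(-3\right) 8 = -24$)
$h^{2}{\left(25 - 24 \right)} = \left(-24\right)^{2} = 576$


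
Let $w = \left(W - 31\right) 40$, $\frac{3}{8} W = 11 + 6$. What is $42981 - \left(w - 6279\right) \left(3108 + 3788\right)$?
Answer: $\frac{118167775}{3} \approx 3.9389 \cdot 10^{7}$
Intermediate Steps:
$W = \frac{136}{3}$ ($W = \frac{8 \left(11 + 6\right)}{3} = \frac{8}{3} \cdot 17 = \frac{136}{3} \approx 45.333$)
$w = \frac{1720}{3}$ ($w = \left(\frac{136}{3} - 31\right) 40 = \frac{43}{3} \cdot 40 = \frac{1720}{3} \approx 573.33$)
$42981 - \left(w - 6279\right) \left(3108 + 3788\right) = 42981 - \left(\frac{1720}{3} - 6279\right) \left(3108 + 3788\right) = 42981 - \left(- \frac{17117}{3}\right) 6896 = 42981 - - \frac{118038832}{3} = 42981 + \frac{118038832}{3} = \frac{118167775}{3}$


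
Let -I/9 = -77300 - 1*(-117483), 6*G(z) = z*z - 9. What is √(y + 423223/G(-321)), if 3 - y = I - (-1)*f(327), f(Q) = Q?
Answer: √328868274287/954 ≈ 601.12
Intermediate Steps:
G(z) = -3/2 + z²/6 (G(z) = (z*z - 9)/6 = (z² - 9)/6 = (-9 + z²)/6 = -3/2 + z²/6)
I = -361647 (I = -9*(-77300 - 1*(-117483)) = -9*(-77300 + 117483) = -9*40183 = -361647)
y = 361323 (y = 3 - (-361647 - (-1)*327) = 3 - (-361647 - 1*(-327)) = 3 - (-361647 + 327) = 3 - 1*(-361320) = 3 + 361320 = 361323)
√(y + 423223/G(-321)) = √(361323 + 423223/(-3/2 + (⅙)*(-321)²)) = √(361323 + 423223/(-3/2 + (⅙)*103041)) = √(361323 + 423223/(-3/2 + 34347/2)) = √(361323 + 423223/17172) = √(6205061779/17172) = √328868274287/954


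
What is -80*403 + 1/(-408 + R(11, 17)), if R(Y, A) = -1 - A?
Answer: -13734241/426 ≈ -32240.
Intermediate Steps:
-80*403 + 1/(-408 + R(11, 17)) = -80*403 + 1/(-408 + (-1 - 1*17)) = -32240 + 1/(-408 + (-1 - 17)) = -32240 + 1/(-408 - 18) = -32240 + 1/(-426) = -32240 - 1/426 = -13734241/426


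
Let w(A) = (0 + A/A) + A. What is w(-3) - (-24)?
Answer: 22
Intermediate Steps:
w(A) = 1 + A (w(A) = (0 + 1) + A = 1 + A)
w(-3) - (-24) = (1 - 3) - (-24) = -2 - 8*(-3) = -2 + 24 = 22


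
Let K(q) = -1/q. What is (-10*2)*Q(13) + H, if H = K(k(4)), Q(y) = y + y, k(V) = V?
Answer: -2081/4 ≈ -520.25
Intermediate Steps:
Q(y) = 2*y
H = -1/4 ≈ -0.25000
(-10*2)*Q(13) + H = (-10*2)*(2*13) - 1/4 = -20*26 - 1/4 = -520 - 1/4 = -2081/4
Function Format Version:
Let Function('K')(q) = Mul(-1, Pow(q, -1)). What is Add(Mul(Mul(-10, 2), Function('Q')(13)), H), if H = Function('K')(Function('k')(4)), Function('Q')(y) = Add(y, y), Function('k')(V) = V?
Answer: Rational(-2081, 4) ≈ -520.25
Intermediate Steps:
Function('Q')(y) = Mul(2, y)
H = Rational(-1, 4) (H = Mul(-1, Pow(4, -1)) = Mul(-1, Rational(1, 4)) = Rational(-1, 4) ≈ -0.25000)
Add(Mul(Mul(-10, 2), Function('Q')(13)), H) = Add(Mul(Mul(-10, 2), Mul(2, 13)), Rational(-1, 4)) = Add(Mul(-20, 26), Rational(-1, 4)) = Add(-520, Rational(-1, 4)) = Rational(-2081, 4)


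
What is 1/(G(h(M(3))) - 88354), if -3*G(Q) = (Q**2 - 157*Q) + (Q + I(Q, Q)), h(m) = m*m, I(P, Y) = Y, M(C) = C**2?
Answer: -1/86356 ≈ -1.1580e-5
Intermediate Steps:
h(m) = m**2
G(Q) = -Q**2/3 + 155*Q/3 (G(Q) = -((Q**2 - 157*Q) + (Q + Q))/3 = -((Q**2 - 157*Q) + 2*Q)/3 = -(Q**2 - 155*Q)/3 = -Q**2/3 + 155*Q/3)
1/(G(h(M(3))) - 88354) = 1/((3**2)**2*(155 - (3**2)**2)/3 - 88354) = 1/((1/3)*9**2*(155 - 1*9**2) - 88354) = 1/((1/3)*81*(155 - 1*81) - 88354) = 1/((1/3)*81*(155 - 81) - 88354) = 1/((1/3)*81*74 - 88354) = 1/(1998 - 88354) = 1/(-86356) = -1/86356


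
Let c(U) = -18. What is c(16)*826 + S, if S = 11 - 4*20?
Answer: -14937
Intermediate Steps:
S = -69 (S = 11 - 80 = -69)
c(16)*826 + S = -18*826 - 69 = -14868 - 69 = -14937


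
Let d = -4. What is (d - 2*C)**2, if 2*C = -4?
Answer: 0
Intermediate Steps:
C = -2 (C = (1/2)*(-4) = -2)
(d - 2*C)**2 = (-4 - 2*(-2))**2 = (-4 + 4)**2 = 0**2 = 0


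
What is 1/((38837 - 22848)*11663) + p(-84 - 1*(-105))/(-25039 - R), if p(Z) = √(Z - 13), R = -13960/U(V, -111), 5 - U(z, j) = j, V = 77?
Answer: 1/186479707 - 58*√2/722641 ≈ -0.00011350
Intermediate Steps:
U(z, j) = 5 - j
R = -3490/29 (R = -13960/(5 - 1*(-111)) = -13960/(5 + 111) = -13960/116 = -13960*1/116 = -3490/29 ≈ -120.34)
p(Z) = √(-13 + Z)
1/((38837 - 22848)*11663) + p(-84 - 1*(-105))/(-25039 - R) = 1/((38837 - 22848)*11663) + √(-13 + (-84 - 1*(-105)))/(-25039 - 1*(-3490/29)) = (1/11663)/15989 + √(-13 + (-84 + 105))/(-25039 + 3490/29) = (1/15989)*(1/11663) + √(-13 + 21)/(-722641/29) = 1/186479707 + √8*(-29/722641) = 1/186479707 + (2*√2)*(-29/722641) = 1/186479707 - 58*√2/722641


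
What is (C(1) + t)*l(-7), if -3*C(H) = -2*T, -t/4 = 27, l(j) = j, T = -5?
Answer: 2338/3 ≈ 779.33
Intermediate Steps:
t = -108 (t = -4*27 = -108)
C(H) = -10/3 (C(H) = -(-2)*(-5)/3 = -1/3*10 = -10/3)
(C(1) + t)*l(-7) = (-10/3 - 108)*(-7) = -334/3*(-7) = 2338/3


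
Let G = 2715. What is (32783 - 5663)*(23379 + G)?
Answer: 707669280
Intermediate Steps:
(32783 - 5663)*(23379 + G) = (32783 - 5663)*(23379 + 2715) = 27120*26094 = 707669280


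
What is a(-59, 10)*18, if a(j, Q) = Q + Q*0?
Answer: 180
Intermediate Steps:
a(j, Q) = Q (a(j, Q) = Q + 0 = Q)
a(-59, 10)*18 = 10*18 = 180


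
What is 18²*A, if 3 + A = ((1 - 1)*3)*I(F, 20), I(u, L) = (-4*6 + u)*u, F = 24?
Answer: -972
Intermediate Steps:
I(u, L) = u*(-24 + u) (I(u, L) = (-24 + u)*u = u*(-24 + u))
A = -3 (A = -3 + ((1 - 1)*3)*(24*(-24 + 24)) = -3 + (0*3)*(24*0) = -3 + 0*0 = -3 + 0 = -3)
18²*A = 18²*(-3) = 324*(-3) = -972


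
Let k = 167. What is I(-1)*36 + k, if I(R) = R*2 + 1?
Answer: 131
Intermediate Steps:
I(R) = 1 + 2*R (I(R) = 2*R + 1 = 1 + 2*R)
I(-1)*36 + k = (1 + 2*(-1))*36 + 167 = (1 - 2)*36 + 167 = -1*36 + 167 = -36 + 167 = 131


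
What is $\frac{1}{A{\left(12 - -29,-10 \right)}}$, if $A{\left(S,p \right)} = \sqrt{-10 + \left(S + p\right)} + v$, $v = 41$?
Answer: $\frac{41}{1660} - \frac{\sqrt{21}}{1660} \approx 0.021938$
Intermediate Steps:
$A{\left(S,p \right)} = 41 + \sqrt{-10 + S + p}$ ($A{\left(S,p \right)} = \sqrt{-10 + \left(S + p\right)} + 41 = \sqrt{-10 + S + p} + 41 = 41 + \sqrt{-10 + S + p}$)
$\frac{1}{A{\left(12 - -29,-10 \right)}} = \frac{1}{41 + \sqrt{-10 + \left(12 - -29\right) - 10}} = \frac{1}{41 + \sqrt{-10 + \left(12 + 29\right) - 10}} = \frac{1}{41 + \sqrt{-10 + 41 - 10}} = \frac{1}{41 + \sqrt{21}}$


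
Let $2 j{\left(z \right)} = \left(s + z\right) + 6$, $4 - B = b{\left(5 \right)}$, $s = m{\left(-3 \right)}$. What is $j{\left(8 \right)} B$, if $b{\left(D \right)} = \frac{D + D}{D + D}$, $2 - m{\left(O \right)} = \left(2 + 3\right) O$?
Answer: $\frac{93}{2} \approx 46.5$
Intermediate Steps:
$m{\left(O \right)} = 2 - 5 O$ ($m{\left(O \right)} = 2 - \left(2 + 3\right) O = 2 - 5 O$)
$s = 17$ ($s = 2 - -15 = 2 + 15 = 17$)
$b{\left(D \right)} = 1$ ($b{\left(D \right)} = \frac{2 D}{2 D} = 2 D \frac{1}{2 D} = 1$)
$B = 3$ ($B = 4 - 1 = 3$)
$j{\left(z \right)} = \frac{23}{2} + \frac{z}{2}$ ($j{\left(z \right)} = \frac{\left(17 + z\right) + 6}{2} = \frac{23 + z}{2} = \frac{23}{2} + \frac{z}{2}$)
$j{\left(8 \right)} B = \left(\frac{23}{2} + \frac{1}{2} \cdot 8\right) 3 = \left(\frac{23}{2} + 4\right) 3 = \frac{31}{2} \cdot 3 = \frac{93}{2}$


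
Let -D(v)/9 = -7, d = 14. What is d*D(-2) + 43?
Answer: 925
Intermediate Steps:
D(v) = 63 (D(v) = -9*(-7) = 63)
d*D(-2) + 43 = 14*63 + 43 = 882 + 43 = 925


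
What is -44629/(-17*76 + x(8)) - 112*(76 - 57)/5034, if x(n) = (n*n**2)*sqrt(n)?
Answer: -36396793547/269248524 - 2856256*sqrt(2)/26743 ≈ -286.22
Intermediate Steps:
x(n) = n**(7/2) (x(n) = n**3*sqrt(n) = n**(7/2))
-44629/(-17*76 + x(8)) - 112*(76 - 57)/5034 = -44629/(-17*76 + 8**(7/2)) - 112*(76 - 57)/5034 = -44629/(-1292 + 1024*sqrt(2)) - 112*19*(1/5034) = -44629/(-1292 + 1024*sqrt(2)) - 2128*1/5034 = -44629/(-1292 + 1024*sqrt(2)) - 1064/2517 = -1064/2517 - 44629/(-1292 + 1024*sqrt(2))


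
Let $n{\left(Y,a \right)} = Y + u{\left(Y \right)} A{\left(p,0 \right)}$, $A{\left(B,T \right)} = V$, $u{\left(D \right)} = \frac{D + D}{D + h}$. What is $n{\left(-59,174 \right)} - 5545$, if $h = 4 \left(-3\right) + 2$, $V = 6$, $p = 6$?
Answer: $- \frac{128656}{23} \approx -5593.7$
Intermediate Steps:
$h = -10$ ($h = -12 + 2 = -10$)
$u{\left(D \right)} = \frac{2 D}{-10 + D}$ ($u{\left(D \right)} = \frac{D + D}{D - 10} = \frac{2 D}{-10 + D}$)
$A{\left(B,T \right)} = 6$
$n{\left(Y,a \right)} = Y + \frac{12 Y}{-10 + Y}$ ($n{\left(Y,a \right)} = Y + \frac{2 Y}{-10 + Y} 6 = Y + \frac{12 Y}{-10 + Y}$)
$n{\left(-59,174 \right)} - 5545 = - \frac{59 \left(2 - 59\right)}{-10 - 59} - 5545 = \left(-59\right) \frac{1}{-69} \left(-57\right) - 5545 = \left(-59\right) \left(- \frac{1}{69}\right) \left(-57\right) - 5545 = - \frac{1121}{23} - 5545 = - \frac{128656}{23}$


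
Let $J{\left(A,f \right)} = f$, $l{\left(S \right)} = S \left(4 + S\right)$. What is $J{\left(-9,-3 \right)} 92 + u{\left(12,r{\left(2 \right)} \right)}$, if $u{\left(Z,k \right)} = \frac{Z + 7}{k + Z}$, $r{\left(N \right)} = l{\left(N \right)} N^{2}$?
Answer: $- \frac{16541}{60} \approx -275.68$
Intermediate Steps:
$r{\left(N \right)} = N^{3} \left(4 + N\right)$ ($r{\left(N \right)} = N \left(4 + N\right) N^{2} = N^{3} \left(4 + N\right)$)
$u{\left(Z,k \right)} = \frac{7 + Z}{Z + k}$
$J{\left(-9,-3 \right)} 92 + u{\left(12,r{\left(2 \right)} \right)} = \left(-3\right) 92 + \frac{7 + 12}{12 + 2^{3} \left(4 + 2\right)} = -276 + \frac{1}{12 + 8 \cdot 6} \cdot 19 = -276 + \frac{1}{12 + 48} \cdot 19 = -276 + \frac{1}{60} \cdot 19 = -276 + \frac{19}{60} = - \frac{16541}{60}$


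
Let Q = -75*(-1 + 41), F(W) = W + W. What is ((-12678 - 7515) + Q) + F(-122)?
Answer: -23437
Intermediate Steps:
F(W) = 2*W
Q = -3000 (Q = -75*40 = -3000)
((-12678 - 7515) + Q) + F(-122) = ((-12678 - 7515) - 3000) + 2*(-122) = (-20193 - 3000) - 244 = -23193 - 244 = -23437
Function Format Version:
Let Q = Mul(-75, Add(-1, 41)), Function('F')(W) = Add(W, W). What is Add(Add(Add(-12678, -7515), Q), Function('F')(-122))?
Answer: -23437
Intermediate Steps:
Function('F')(W) = Mul(2, W)
Q = -3000 (Q = Mul(-75, 40) = -3000)
Add(Add(Add(-12678, -7515), Q), Function('F')(-122)) = Add(Add(Add(-12678, -7515), -3000), Mul(2, -122)) = Add(Add(-20193, -3000), -244) = Add(-23193, -244) = -23437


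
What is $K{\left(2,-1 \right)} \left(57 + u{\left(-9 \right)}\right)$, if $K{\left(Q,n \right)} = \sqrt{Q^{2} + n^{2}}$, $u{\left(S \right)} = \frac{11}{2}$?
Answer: $\frac{125 \sqrt{5}}{2} \approx 139.75$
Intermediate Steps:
$u{\left(S \right)} = \frac{11}{2}$ ($u{\left(S \right)} = 11 \cdot \frac{1}{2} = \frac{11}{2}$)
$K{\left(2,-1 \right)} \left(57 + u{\left(-9 \right)}\right) = \sqrt{2^{2} + \left(-1\right)^{2}} \left(57 + \frac{11}{2}\right) = \sqrt{4 + 1} \cdot \frac{125}{2} = \sqrt{5} \cdot \frac{125}{2} = \frac{125 \sqrt{5}}{2}$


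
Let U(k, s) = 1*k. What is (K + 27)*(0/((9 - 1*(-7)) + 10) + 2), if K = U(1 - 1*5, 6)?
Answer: 46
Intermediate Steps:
U(k, s) = k
K = -4 (K = 1 - 1*5 = 1 - 5 = -4)
(K + 27)*(0/((9 - 1*(-7)) + 10) + 2) = (-4 + 27)*(0/((9 - 1*(-7)) + 10) + 2) = 23*(0/((9 + 7) + 10) + 2) = 23*(0/(16 + 10) + 2) = 23*(0/26 + 2) = 23*(0*(1/26) + 2) = 23*(0 + 2) = 23*2 = 46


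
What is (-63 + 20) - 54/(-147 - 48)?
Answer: -2777/65 ≈ -42.723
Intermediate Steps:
(-63 + 20) - 54/(-147 - 48) = -43 - 54/(-195) = -43 - 54*(-1/195) = -43 + 18/65 = -2777/65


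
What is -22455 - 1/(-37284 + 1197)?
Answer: -810333584/36087 ≈ -22455.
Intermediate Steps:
-22455 - 1/(-37284 + 1197) = -22455 - 1/(-36087) = -22455 - 1*(-1/36087) = -22455 + 1/36087 = -810333584/36087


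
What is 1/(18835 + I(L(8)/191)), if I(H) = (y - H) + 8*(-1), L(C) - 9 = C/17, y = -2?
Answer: 3247/61124614 ≈ 5.3121e-5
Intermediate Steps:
L(C) = 9 + C/17
I(H) = -10 - H (I(H) = (-2 - H) + 8*(-1) = (-2 - H) - 8 = -10 - H)
1/(18835 + I(L(8)/191)) = 1/(18835 + (-10 - (9 + (1/17)*8)/191)) = 1/(18835 + (-10 - (9 + 8/17)/191)) = 1/(18835 + (-10 - 161/(17*191))) = 1/(18835 + (-10 - 1*161/3247)) = 1/(18835 + (-10 - 161/3247)) = 1/(18835 - 32631/3247) = 1/(61124614/3247) = 3247/61124614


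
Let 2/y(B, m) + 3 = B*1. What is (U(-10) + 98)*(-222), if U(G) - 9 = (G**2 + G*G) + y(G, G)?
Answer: -885558/13 ≈ -68120.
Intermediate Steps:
y(B, m) = 2/(-3 + B) (y(B, m) = 2/(-3 + B*1) = 2/(-3 + B))
U(G) = 9 + 2*G**2 + 2/(-3 + G) (U(G) = 9 + ((G**2 + G*G) + 2/(-3 + G)) = 9 + ((G**2 + G**2) + 2/(-3 + G)) = 9 + (2*G**2 + 2/(-3 + G)) = 9 + 2*G**2 + 2/(-3 + G))
(U(-10) + 98)*(-222) = ((2 + (-3 - 10)*(9 + 2*(-10)**2))/(-3 - 10) + 98)*(-222) = ((2 - 13*(9 + 2*100))/(-13) + 98)*(-222) = (-(2 - 13*(9 + 200))/13 + 98)*(-222) = (-(2 - 13*209)/13 + 98)*(-222) = (-(2 - 2717)/13 + 98)*(-222) = (-1/13*(-2715) + 98)*(-222) = (2715/13 + 98)*(-222) = (3989/13)*(-222) = -885558/13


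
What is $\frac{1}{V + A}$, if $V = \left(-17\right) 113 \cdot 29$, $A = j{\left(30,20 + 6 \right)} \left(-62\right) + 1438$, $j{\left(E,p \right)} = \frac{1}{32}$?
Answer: $- \frac{16}{868367} \approx -1.8425 \cdot 10^{-5}$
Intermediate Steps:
$j{\left(E,p \right)} = \frac{1}{32}$
$A = \frac{22977}{16}$ ($A = \frac{1}{32} \left(-62\right) + 1438 = - \frac{31}{16} + 1438 = \frac{22977}{16} \approx 1436.1$)
$V = -55709$ ($V = \left(-1921\right) 29 = -55709$)
$\frac{1}{V + A} = \frac{1}{-55709 + \frac{22977}{16}} = \frac{1}{- \frac{868367}{16}} = - \frac{16}{868367}$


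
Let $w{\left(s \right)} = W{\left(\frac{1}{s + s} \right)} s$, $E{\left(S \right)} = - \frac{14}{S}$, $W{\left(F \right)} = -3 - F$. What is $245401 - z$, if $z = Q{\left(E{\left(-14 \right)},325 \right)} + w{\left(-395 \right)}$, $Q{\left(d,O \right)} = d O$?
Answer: $\frac{487783}{2} \approx 2.4389 \cdot 10^{5}$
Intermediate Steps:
$w{\left(s \right)} = s \left(-3 - \frac{1}{2 s}\right)$ ($w{\left(s \right)} = \left(-3 - \frac{1}{s + s}\right) s = \left(-3 - \frac{1}{2 s}\right) s = s \left(-3 - \frac{1}{2 s}\right)$)
$Q{\left(d,O \right)} = O d$
$z = \frac{3019}{2}$ ($z = 325 \left(- \frac{14}{-14}\right) - - \frac{2369}{2} = 325 \left(\left(-14\right) \left(- \frac{1}{14}\right)\right) + \left(- \frac{1}{2} + 1185\right) = 325 \cdot 1 + \frac{2369}{2} = 325 + \frac{2369}{2} = \frac{3019}{2} \approx 1509.5$)
$245401 - z = 245401 - \frac{3019}{2} = \frac{487783}{2}$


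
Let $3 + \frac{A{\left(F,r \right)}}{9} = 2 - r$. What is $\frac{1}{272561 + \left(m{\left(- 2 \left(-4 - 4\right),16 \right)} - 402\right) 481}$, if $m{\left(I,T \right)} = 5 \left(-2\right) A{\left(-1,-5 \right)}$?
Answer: $- \frac{1}{93961} \approx -1.0643 \cdot 10^{-5}$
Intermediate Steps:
$A{\left(F,r \right)} = -9 - 9 r$ ($A{\left(F,r \right)} = -27 + 9 \left(2 - r\right) = -27 - \left(-18 + 9 r\right) = -9 - 9 r$)
$m{\left(I,T \right)} = -360$ ($m{\left(I,T \right)} = 5 \left(-2\right) \left(-9 - -45\right) = - 10 \left(-9 + 45\right) = \left(-10\right) 36 = -360$)
$\frac{1}{272561 + \left(m{\left(- 2 \left(-4 - 4\right),16 \right)} - 402\right) 481} = \frac{1}{272561 + \left(-360 - 402\right) 481} = \frac{1}{272561 - 366522} = \frac{1}{-93961} = - \frac{1}{93961}$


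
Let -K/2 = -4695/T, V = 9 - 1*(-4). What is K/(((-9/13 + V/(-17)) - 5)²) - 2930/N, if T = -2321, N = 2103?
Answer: -14812587984340/9939450137727 ≈ -1.4903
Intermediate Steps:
V = 13 (V = 9 + 4 = 13)
K = -9390/2321 (K = -(-9390)/(-2321) = -(-9390)*(-1)/2321 = -2*4695/2321 = -9390/2321 ≈ -4.0457)
K/(((-9/13 + V/(-17)) - 5)²) - 2930/N = -9390/(2321*((-9/13 + 13/(-17)) - 5)²) - 2930/2103 = -9390/(2321*((-9*1/13 + 13*(-1/17)) - 5)²) - 2930*1/2103 = -9390/(2321*((-9/13 - 13/17) - 5)²) - 2930/2103 = -9390/(2321*(-322/221 - 5)²) - 2930/2103 = -9390/(2321*((-1427/221)²)) - 2930/2103 = -9390/(2321*2036329/48841) - 2930/2103 = -9390/2321*48841/2036329 - 2930/2103 = -458616990/4726319609 - 2930/2103 = -14812587984340/9939450137727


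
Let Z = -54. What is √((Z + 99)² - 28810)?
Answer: I*√26785 ≈ 163.66*I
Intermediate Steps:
√((Z + 99)² - 28810) = √((-54 + 99)² - 28810) = √(45² - 28810) = √(2025 - 28810) = √(-26785) = I*√26785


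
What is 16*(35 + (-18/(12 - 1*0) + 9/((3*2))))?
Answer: 560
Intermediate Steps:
16*(35 + (-18/(12 - 1*0) + 9/((3*2)))) = 16*(35 + (-18/(12 + 0) + 9/6)) = 16*(35 + (-18/12 + 9*(1/6))) = 16*(35 + (-18*1/12 + 3/2)) = 16*(35 + (-3/2 + 3/2)) = 16*(35 + 0) = 16*35 = 560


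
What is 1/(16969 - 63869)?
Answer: -1/46900 ≈ -2.1322e-5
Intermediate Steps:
1/(16969 - 63869) = 1/(-46900) = -1/46900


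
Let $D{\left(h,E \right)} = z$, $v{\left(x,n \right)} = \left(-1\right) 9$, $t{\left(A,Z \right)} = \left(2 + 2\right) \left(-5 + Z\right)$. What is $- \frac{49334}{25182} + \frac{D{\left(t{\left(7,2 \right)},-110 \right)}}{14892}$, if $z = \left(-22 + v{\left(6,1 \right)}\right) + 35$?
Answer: $- \frac{30607550}{15625431} \approx -1.9588$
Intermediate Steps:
$t{\left(A,Z \right)} = -20 + 4 Z$ ($t{\left(A,Z \right)} = 4 \left(-5 + Z\right) = -20 + 4 Z$)
$v{\left(x,n \right)} = -9$
$z = 4$ ($z = \left(-22 - 9\right) + 35 = -31 + 35 = 4$)
$D{\left(h,E \right)} = 4$
$- \frac{49334}{25182} + \frac{D{\left(t{\left(7,2 \right)},-110 \right)}}{14892} = - \frac{49334}{25182} + \frac{4}{14892} = \left(-49334\right) \frac{1}{25182} + 4 \cdot \frac{1}{14892} = - \frac{24667}{12591} + \frac{1}{3723} = - \frac{30607550}{15625431}$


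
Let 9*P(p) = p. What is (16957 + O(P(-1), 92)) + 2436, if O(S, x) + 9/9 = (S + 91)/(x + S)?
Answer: 16038002/827 ≈ 19393.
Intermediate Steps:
P(p) = p/9
O(S, x) = -1 + (91 + S)/(S + x) (O(S, x) = -1 + (S + 91)/(x + S) = -1 + (91 + S)/(S + x))
(16957 + O(P(-1), 92)) + 2436 = (16957 + (91 - 1*92)/((⅑)*(-1) + 92)) + 2436 = (16957 + (91 - 92)/(-⅑ + 92)) + 2436 = (16957 - 1/(827/9)) + 2436 = (16957 + (9/827)*(-1)) + 2436 = (16957 - 9/827) + 2436 = 14023430/827 + 2436 = 16038002/827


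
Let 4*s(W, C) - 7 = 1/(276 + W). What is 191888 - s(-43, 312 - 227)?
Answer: 44709496/233 ≈ 1.9189e+5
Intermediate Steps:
s(W, C) = 7/4 + 1/(4*(276 + W))
191888 - s(-43, 312 - 227) = 191888 - (1933 + 7*(-43))/(4*(276 - 43)) = 191888 - (1933 - 301)/(4*233) = 191888 - 1632/(4*233) = 191888 - 1*408/233 = 191888 - 408/233 = 44709496/233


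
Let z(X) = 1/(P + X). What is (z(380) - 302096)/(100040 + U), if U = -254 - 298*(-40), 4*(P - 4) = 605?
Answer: -323393766/119581273 ≈ -2.7044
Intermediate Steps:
P = 621/4 (P = 4 + (1/4)*605 = 4 + 605/4 = 621/4 ≈ 155.25)
z(X) = 1/(621/4 + X)
U = 11666 (U = -254 + 11920 = 11666)
(z(380) - 302096)/(100040 + U) = (4/(621 + 4*380) - 302096)/(100040 + 11666) = (4/(621 + 1520) - 302096)/111706 = (4/2141 - 302096)*(1/111706) = -646787532/2141*1/111706 = -323393766/119581273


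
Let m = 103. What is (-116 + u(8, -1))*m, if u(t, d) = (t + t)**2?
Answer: 14420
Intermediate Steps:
u(t, d) = 4*t**2 (u(t, d) = (2*t)**2 = 4*t**2)
(-116 + u(8, -1))*m = (-116 + 4*8**2)*103 = (-116 + 4*64)*103 = (-116 + 256)*103 = 140*103 = 14420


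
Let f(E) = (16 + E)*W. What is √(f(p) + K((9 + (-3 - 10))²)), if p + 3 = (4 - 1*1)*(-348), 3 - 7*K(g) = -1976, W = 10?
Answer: 3*I*√54593/7 ≈ 100.14*I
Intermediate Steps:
K(g) = 1979/7 (K(g) = 3/7 - ⅐*(-1976) = 3/7 + 1976/7 = 1979/7)
p = -1047 (p = -3 + (4 - 1*1)*(-348) = -3 + (4 - 1)*(-348) = -3 + 3*(-348) = -3 - 1044 = -1047)
f(E) = 160 + 10*E (f(E) = (16 + E)*10 = 160 + 10*E)
√(f(p) + K((9 + (-3 - 10))²)) = √((160 + 10*(-1047)) + 1979/7) = √((160 - 10470) + 1979/7) = √(-10310 + 1979/7) = √(-70191/7) = 3*I*√54593/7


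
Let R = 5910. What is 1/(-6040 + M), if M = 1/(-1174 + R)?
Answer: -4736/28605439 ≈ -0.00016556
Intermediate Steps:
M = 1/4736 (M = 1/(-1174 + 5910) = 1/4736 ≈ 0.00021115)
1/(-6040 + M) = 1/(-6040 + 1/4736) = 1/(-28605439/4736) = -4736/28605439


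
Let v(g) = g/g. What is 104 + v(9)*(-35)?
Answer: 69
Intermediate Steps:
v(g) = 1
104 + v(9)*(-35) = 104 + 1*(-35) = 104 - 35 = 69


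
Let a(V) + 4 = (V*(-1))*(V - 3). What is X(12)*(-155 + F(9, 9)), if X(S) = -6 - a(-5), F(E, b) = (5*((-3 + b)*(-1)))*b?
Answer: -16150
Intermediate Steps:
a(V) = -4 - V*(-3 + V) (a(V) = -4 + (V*(-1))*(V - 3) = -4 + (-V)*(-3 + V) = -4 - V*(-3 + V))
F(E, b) = b*(15 - 5*b) (F(E, b) = (5*(3 - b))*b = (15 - 5*b)*b = b*(15 - 5*b))
X(S) = 38 (X(S) = -6 - (-4 - 1*(-5)² + 3*(-5)) = -6 - (-4 - 1*25 - 15) = -6 - (-4 - 25 - 15) = -6 - 1*(-44) = -6 + 44 = 38)
X(12)*(-155 + F(9, 9)) = 38*(-155 + 5*9*(3 - 1*9)) = 38*(-155 + 5*9*(3 - 9)) = 38*(-155 + 5*9*(-6)) = 38*(-155 - 270) = 38*(-425) = -16150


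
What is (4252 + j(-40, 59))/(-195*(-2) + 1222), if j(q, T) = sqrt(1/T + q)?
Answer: 1063/403 + I*sqrt(139181)/95108 ≈ 2.6377 + 0.0039226*I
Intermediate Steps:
j(q, T) = sqrt(q + 1/T)
(4252 + j(-40, 59))/(-195*(-2) + 1222) = (4252 + sqrt(-40 + 1/59))/(-195*(-2) + 1222) = (4252 + sqrt(-40 + 1/59))/(390 + 1222) = (4252 + sqrt(-2359/59))/1612 = (4252 + I*sqrt(139181)/59)*(1/1612) = 1063/403 + I*sqrt(139181)/95108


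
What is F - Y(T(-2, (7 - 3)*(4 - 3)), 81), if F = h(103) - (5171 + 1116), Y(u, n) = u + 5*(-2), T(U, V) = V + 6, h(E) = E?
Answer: -6184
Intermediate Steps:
T(U, V) = 6 + V
Y(u, n) = -10 + u (Y(u, n) = u - 10 = -10 + u)
F = -6184 (F = 103 - (5171 + 1116) = 103 - 1*6287 = 103 - 6287 = -6184)
F - Y(T(-2, (7 - 3)*(4 - 3)), 81) = -6184 - (-10 + (6 + (7 - 3)*(4 - 3))) = -6184 - (-10 + (6 + 4*1)) = -6184 - (-10 + (6 + 4)) = -6184 - (-10 + 10) = -6184 - 1*0 = -6184 + 0 = -6184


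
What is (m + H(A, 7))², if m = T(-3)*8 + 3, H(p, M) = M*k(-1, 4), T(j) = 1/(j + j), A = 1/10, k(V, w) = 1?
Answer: 676/9 ≈ 75.111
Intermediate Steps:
A = ⅒ ≈ 0.10000
T(j) = 1/(2*j)
H(p, M) = M (H(p, M) = M*1 = M)
m = 5/3 (m = ((½)/(-3))*8 + 3 = ((½)*(-⅓))*8 + 3 = -⅙*8 + 3 = -4/3 + 3 = 5/3 ≈ 1.6667)
(m + H(A, 7))² = (5/3 + 7)² = (26/3)² = 676/9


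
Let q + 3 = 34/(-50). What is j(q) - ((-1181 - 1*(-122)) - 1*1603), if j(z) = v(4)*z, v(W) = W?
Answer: 66182/25 ≈ 2647.3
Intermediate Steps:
q = -92/25 (q = -3 + 34/(-50) = -3 + 34*(-1/50) = -3 - 17/25 = -92/25 ≈ -3.6800)
j(z) = 4*z
j(q) - ((-1181 - 1*(-122)) - 1*1603) = 4*(-92/25) - ((-1181 - 1*(-122)) - 1*1603) = -368/25 - ((-1181 + 122) - 1603) = -368/25 - (-1059 - 1603) = -368/25 - 1*(-2662) = -368/25 + 2662 = 66182/25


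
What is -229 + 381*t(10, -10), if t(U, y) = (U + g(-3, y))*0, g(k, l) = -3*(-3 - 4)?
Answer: -229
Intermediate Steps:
g(k, l) = 21 (g(k, l) = -3*(-7) = 21)
t(U, y) = 0 (t(U, y) = (U + 21)*0 = (21 + U)*0 = 0)
-229 + 381*t(10, -10) = -229 + 381*0 = -229 + 0 = -229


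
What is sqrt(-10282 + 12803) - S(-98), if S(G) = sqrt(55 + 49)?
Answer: sqrt(2521) - 2*sqrt(26) ≈ 40.012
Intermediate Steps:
S(G) = 2*sqrt(26) (S(G) = sqrt(104) = 2*sqrt(26))
sqrt(-10282 + 12803) - S(-98) = sqrt(-10282 + 12803) - 2*sqrt(26) = sqrt(2521) - 2*sqrt(26)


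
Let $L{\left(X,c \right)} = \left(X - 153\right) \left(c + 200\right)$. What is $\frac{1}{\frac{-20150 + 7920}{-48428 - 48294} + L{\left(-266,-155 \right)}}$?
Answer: $- \frac{48361}{911840540} \approx -5.3037 \cdot 10^{-5}$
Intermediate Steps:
$L{\left(X,c \right)} = \left(-153 + X\right) \left(200 + c\right)$
$\frac{1}{\frac{-20150 + 7920}{-48428 - 48294} + L{\left(-266,-155 \right)}} = \frac{1}{\frac{-20150 + 7920}{-48428 - 48294} - 18855} = \frac{1}{- \frac{12230}{-96722} + \left(-30600 + 23715 - 53200 + 41230\right)} = \frac{1}{\left(-12230\right) \left(- \frac{1}{96722}\right) - 18855} = \frac{1}{\frac{6115}{48361} - 18855} = \frac{1}{- \frac{911840540}{48361}} = - \frac{48361}{911840540}$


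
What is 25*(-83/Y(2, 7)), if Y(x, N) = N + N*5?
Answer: -2075/42 ≈ -49.405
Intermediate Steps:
Y(x, N) = 6*N (Y(x, N) = N + 5*N = 6*N)
25*(-83/Y(2, 7)) = 25*(-83/(6*7)) = 25*(-83/42) = -2075/42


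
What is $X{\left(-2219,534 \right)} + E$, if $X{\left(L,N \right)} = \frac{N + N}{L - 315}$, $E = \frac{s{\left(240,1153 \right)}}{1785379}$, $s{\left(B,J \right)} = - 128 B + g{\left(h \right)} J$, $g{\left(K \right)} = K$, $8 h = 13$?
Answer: $- \frac{7919525945}{18096601544} \approx -0.43762$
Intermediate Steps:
$h = \frac{13}{8}$ ($h = \frac{1}{8} \cdot 13 = \frac{13}{8} \approx 1.625$)
$s{\left(B,J \right)} = - 128 B + \frac{13 J}{8}$
$E = - \frac{230771}{14283032}$ ($E = \frac{\left(-128\right) 240 + \frac{13}{8} \cdot 1153}{1785379} = \left(-30720 + \frac{14989}{8}\right) \frac{1}{1785379} = \left(- \frac{230771}{8}\right) \frac{1}{1785379} = - \frac{230771}{14283032} \approx -0.016157$)
$X{\left(L,N \right)} = \frac{2 N}{-315 + L}$
$X{\left(-2219,534 \right)} + E = 2 \cdot 534 \frac{1}{-315 - 2219} - \frac{230771}{14283032} = 2 \cdot 534 \frac{1}{-2534} - \frac{230771}{14283032} = 2 \cdot 534 \left(- \frac{1}{2534}\right) - \frac{230771}{14283032} = - \frac{534}{1267} - \frac{230771}{14283032} = - \frac{7919525945}{18096601544}$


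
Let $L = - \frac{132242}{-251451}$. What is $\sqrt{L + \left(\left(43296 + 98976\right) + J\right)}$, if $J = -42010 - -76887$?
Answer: $\frac{\sqrt{1244526702396099}}{83817} \approx 420.89$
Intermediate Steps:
$J = 34877$ ($J = -42010 + 76887 = 34877$)
$L = \frac{132242}{251451}$ ($L = \left(-132242\right) \left(- \frac{1}{251451}\right) = \frac{132242}{251451} \approx 0.52592$)
$\sqrt{L + \left(\left(43296 + 98976\right) + J\right)} = \sqrt{\frac{132242}{251451} + \left(\left(43296 + 98976\right) + 34877\right)} = \sqrt{\frac{132242}{251451} + \left(142272 + 34877\right)} = \sqrt{\frac{132242}{251451} + 177149} = \sqrt{\frac{44544425441}{251451}} = \frac{\sqrt{1244526702396099}}{83817}$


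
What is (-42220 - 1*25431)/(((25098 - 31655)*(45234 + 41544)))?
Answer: 67651/569003346 ≈ 0.00011889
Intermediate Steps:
(-42220 - 1*25431)/(((25098 - 31655)*(45234 + 41544))) = (-42220 - 25431)/((-6557*86778)) = -67651/(-569003346) = -67651*(-1/569003346) = 67651/569003346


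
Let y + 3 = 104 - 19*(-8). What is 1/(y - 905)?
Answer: -1/652 ≈ -0.0015337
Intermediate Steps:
y = 253 (y = -3 + (104 - 19*(-8)) = -3 + (104 + 152) = -3 + 256 = 253)
1/(y - 905) = 1/(253 - 905) = 1/(-652) = -1/652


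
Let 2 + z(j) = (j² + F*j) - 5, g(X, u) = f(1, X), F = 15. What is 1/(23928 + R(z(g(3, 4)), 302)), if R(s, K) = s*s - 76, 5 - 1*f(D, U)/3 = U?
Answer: 1/38013 ≈ 2.6307e-5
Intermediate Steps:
f(D, U) = 15 - 3*U
g(X, u) = 15 - 3*X
z(j) = -7 + j² + 15*j (z(j) = -2 + ((j² + 15*j) - 5) = -2 + (-5 + j² + 15*j) = -7 + j² + 15*j)
R(s, K) = -76 + s² (R(s, K) = s² - 76 = -76 + s²)
1/(23928 + R(z(g(3, 4)), 302)) = 1/(23928 + (-76 + (-7 + (15 - 3*3)² + 15*(15 - 3*3))²)) = 1/(23928 + (-76 + (-7 + (15 - 9)² + 15*(15 - 9))²)) = 1/(23928 + (-76 + (-7 + 6² + 15*6)²)) = 1/(23928 + (-76 + (-7 + 36 + 90)²)) = 1/(23928 + (-76 + 119²)) = 1/(23928 + (-76 + 14161)) = 1/(23928 + 14085) = 1/38013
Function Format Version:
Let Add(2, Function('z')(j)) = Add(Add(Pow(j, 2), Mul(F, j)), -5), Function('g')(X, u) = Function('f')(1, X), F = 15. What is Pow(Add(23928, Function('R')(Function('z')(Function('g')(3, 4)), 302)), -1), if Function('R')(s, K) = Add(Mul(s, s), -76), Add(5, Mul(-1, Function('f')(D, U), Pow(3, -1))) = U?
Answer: Rational(1, 38013) ≈ 2.6307e-5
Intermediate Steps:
Function('f')(D, U) = Add(15, Mul(-3, U))
Function('g')(X, u) = Add(15, Mul(-3, X))
Function('z')(j) = Add(-7, Pow(j, 2), Mul(15, j)) (Function('z')(j) = Add(-2, Add(Add(Pow(j, 2), Mul(15, j)), -5)) = Add(-2, Add(-5, Pow(j, 2), Mul(15, j))) = Add(-7, Pow(j, 2), Mul(15, j)))
Function('R')(s, K) = Add(-76, Pow(s, 2)) (Function('R')(s, K) = Add(Pow(s, 2), -76) = Add(-76, Pow(s, 2)))
Pow(Add(23928, Function('R')(Function('z')(Function('g')(3, 4)), 302)), -1) = Pow(Add(23928, Add(-76, Pow(Add(-7, Pow(Add(15, Mul(-3, 3)), 2), Mul(15, Add(15, Mul(-3, 3)))), 2))), -1) = Pow(Add(23928, Add(-76, Pow(Add(-7, Pow(Add(15, -9), 2), Mul(15, Add(15, -9))), 2))), -1) = Pow(Add(23928, Add(-76, Pow(Add(-7, Pow(6, 2), Mul(15, 6)), 2))), -1) = Pow(Add(23928, Add(-76, Pow(Add(-7, 36, 90), 2))), -1) = Pow(Add(23928, Add(-76, Pow(119, 2))), -1) = Pow(Add(23928, Add(-76, 14161)), -1) = Pow(Add(23928, 14085), -1) = Pow(38013, -1) = Rational(1, 38013)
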